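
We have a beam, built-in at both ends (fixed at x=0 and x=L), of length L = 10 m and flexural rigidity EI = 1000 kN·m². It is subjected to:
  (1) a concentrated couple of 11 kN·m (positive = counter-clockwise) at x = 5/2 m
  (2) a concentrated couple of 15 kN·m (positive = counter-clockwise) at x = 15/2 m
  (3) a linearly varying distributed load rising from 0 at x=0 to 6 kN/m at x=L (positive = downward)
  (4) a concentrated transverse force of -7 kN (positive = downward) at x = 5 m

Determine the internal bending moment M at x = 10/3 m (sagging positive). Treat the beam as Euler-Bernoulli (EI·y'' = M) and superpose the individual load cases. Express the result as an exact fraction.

M(10/3) = -107/216 kN·m

Load 1 — applied couple M₀=11 kN·m at a=5/2 m (b=L-a=15/2):
  M_1 = R_Ax - M_A - M₀  [x>a] with R_A=99/80, M_A=-33/16 = (99/80)·(10/3) - (-33/16) - 11 = -77/16 kN·m
Load 2 — applied couple M₀=15 kN·m at a=15/2 m (b=L-a=5/2):
  M_2 = R_Ax - M_A  [x≤a] with R_A=27/16, M_A=75/16 = (27/16)·(10/3) - (75/16) = 15/16 kN·m
Load 3 — triangular load w₀=6 kN/m (0→w₀ over full span):
  M_3 = 3w₀Lx/20 - w₀L²/30 - w₀x³/(6L) = 3·6·10·(10/3)/20 - 6·10²/30 - 6·(10/3)³/(6·10) = 170/27 kN·m
Load 4 — point force P=-7 kN at a=5 m (b=L-a=5):
  M_4 = Pb²(3a+b)x/L³ - Pab²/L²  [x≤a] = (-7)·5²·(3·5+5)·(10/3)/10³ - (-7)·5·5²/10² = -35/12 kN·m
Superposition: M = Σ M_i = -107/216 kN·m ≈ -0.495370 kN·m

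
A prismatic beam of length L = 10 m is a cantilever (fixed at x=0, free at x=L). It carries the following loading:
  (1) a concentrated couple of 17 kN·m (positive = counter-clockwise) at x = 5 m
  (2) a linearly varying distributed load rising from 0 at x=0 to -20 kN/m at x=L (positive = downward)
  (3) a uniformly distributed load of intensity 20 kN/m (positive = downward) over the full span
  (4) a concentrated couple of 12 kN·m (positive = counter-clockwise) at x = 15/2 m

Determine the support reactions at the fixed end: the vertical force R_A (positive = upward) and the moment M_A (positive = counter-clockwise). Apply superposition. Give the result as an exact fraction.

R_A = 100 kN, M_A = 913/3 kN·m

Load 1 — applied couple M₀=17 kN·m at a=5 m (b=L-a=5):
  R_A = 0 kN
  M_A = -M₀ = -17 kN·m
Load 2 — triangular load w₀=-20 kN/m (0→w₀ over full span):
  R_A = w₀L/2 = (-20)·10/2 = -100 kN
  M_A = w₀L²/3 = (-20)·10²/3 = -2000/3 kN·m
Load 3 — uniform load w=20 kN/m over full span:
  R_A = wL = 20·10 = 200 kN
  M_A = wL²/2 = 20·10²/2 = 1000 kN·m
Load 4 — applied couple M₀=12 kN·m at a=15/2 m (b=L-a=5/2):
  R_A = 0 kN
  M_A = -M₀ = -12 kN·m
Superposition: R_A = 100 kN, M_A = 913/3 kN·m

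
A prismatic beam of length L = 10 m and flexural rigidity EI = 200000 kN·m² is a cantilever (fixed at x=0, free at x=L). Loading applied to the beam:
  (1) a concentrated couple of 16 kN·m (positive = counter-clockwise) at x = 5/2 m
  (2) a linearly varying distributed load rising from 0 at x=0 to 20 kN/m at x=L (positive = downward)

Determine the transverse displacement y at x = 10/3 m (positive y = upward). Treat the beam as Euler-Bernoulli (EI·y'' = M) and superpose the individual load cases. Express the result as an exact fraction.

y(10/3) = -8777/583200 m

Load 1 — applied couple M₀=16 kN·m at a=5/2 m (b=L-a=15/2):
  y_1 = M₀a(2x-a)/(2EI)  [x>a] = 16·(5/2)·(2·(10/3)-(5/2))/(2·200000) = 1/2400 m
Load 2 — triangular load w₀=20 kN/m (0→w₀ over full span):
  y_2 = (w₀Lx³/12-w₀L²x²/6-w₀x⁵/(120L))/EI = (20·10·(10/3)³/12-20·10²·(10/3)²/6-20·(10/3)⁵/(120·10))/200000 = -451/29160 m
Superposition: y = Σ y_i = -8777/583200 m ≈ -0.015050 m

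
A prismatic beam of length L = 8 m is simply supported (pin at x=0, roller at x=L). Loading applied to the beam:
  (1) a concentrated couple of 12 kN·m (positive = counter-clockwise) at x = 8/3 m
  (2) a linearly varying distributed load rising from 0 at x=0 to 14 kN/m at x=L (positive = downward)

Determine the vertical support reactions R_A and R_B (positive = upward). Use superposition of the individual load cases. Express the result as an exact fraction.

Load 1 — applied couple M₀=12 kN·m at a=8/3 m (b=L-a=16/3):
  R_A = M₀/L = 12/8 = 3/2 kN
  R_B = -M₀/L = -12/8 = -3/2 kN
Load 2 — triangular load w₀=14 kN/m (0→w₀ over full span):
  R_A = w₀L/6 = 14·8/6 = 56/3 kN
  R_B = w₀L/3 = 14·8/3 = 112/3 kN
Superposition: R_A = 121/6 kN, R_B = 215/6 kN

R_A = 121/6 kN, R_B = 215/6 kN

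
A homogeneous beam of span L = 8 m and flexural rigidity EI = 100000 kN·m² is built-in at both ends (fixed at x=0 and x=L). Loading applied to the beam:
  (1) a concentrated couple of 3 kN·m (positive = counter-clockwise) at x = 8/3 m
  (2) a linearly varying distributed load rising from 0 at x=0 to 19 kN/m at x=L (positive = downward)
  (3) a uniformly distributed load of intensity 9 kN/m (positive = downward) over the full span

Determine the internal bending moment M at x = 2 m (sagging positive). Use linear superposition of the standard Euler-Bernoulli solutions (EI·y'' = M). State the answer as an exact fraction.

Load 1 — applied couple M₀=3 kN·m at a=8/3 m (b=L-a=16/3):
  M_1 = R_Ax - M_A  [x≤a] with R_A=1/2, M_A=0 = (1/2)·2 - 0 = 1 kN·m
Load 2 — triangular load w₀=19 kN/m (0→w₀ over full span):
  M_2 = 3w₀Lx/20 - w₀L²/30 - w₀x³/(6L) = 3·19·8·2/20 - 19·8²/30 - 19·2³/(6·8) = 19/10 kN·m
Load 3 — uniform load w=9 kN/m over full span:
  M_3 = wLx/2 - wL²/12 - wx²/2 = 9·8·2/2 - 9·8²/12 - 9·2²/2 = 6 kN·m
Superposition: M = Σ M_i = 89/10 kN·m ≈ 8.900000 kN·m

M(2) = 89/10 kN·m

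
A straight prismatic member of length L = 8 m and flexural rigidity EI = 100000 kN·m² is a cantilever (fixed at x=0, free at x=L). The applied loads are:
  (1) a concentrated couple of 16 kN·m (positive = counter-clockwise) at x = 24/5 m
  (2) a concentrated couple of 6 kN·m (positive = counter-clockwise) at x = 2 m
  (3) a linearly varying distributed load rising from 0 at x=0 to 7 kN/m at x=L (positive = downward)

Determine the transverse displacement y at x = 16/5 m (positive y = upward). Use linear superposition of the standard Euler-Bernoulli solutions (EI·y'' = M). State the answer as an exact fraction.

Load 1 — applied couple M₀=16 kN·m at a=24/5 m (b=L-a=16/5):
  y_1 = M₀x²/(2EI)  [x≤a] = 16·(16/5)²/(2·100000) = 64/78125 m
Load 2 — applied couple M₀=6 kN·m at a=2 m (b=L-a=6):
  y_2 = M₀a(2x-a)/(2EI)  [x>a] = 6·2·(2·(16/5)-2)/(2·100000) = 33/125000 m
Load 3 — triangular load w₀=7 kN/m (0→w₀ over full span):
  y_3 = (w₀Lx³/12-w₀L²x²/6-w₀x⁵/(120L))/EI = (7·8·(16/5)³/12-7·8²·(16/5)²/6-7·(16/5)⁵/(120·8))/100000 = -899584/146484375 m
Superposition: y = Σ y_i = -5927297/1171875000 m ≈ -0.005058 m

y(16/5) = -5927297/1171875000 m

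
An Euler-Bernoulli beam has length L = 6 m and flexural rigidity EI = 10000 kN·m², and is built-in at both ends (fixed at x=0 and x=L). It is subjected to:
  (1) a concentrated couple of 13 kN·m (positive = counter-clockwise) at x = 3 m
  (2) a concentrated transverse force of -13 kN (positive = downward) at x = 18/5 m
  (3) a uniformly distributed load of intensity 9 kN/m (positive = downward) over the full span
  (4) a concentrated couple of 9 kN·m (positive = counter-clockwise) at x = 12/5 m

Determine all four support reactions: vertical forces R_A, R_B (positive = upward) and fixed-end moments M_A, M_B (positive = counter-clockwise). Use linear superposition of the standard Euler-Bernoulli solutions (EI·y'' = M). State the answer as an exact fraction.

Load 1 — applied couple M₀=13 kN·m at a=3 m (b=L-a=3):
  R_A = 6M₀ab/L³ = 6·13·3·3/6³ = 13/4 kN
  M_A = M₀b(2a-b)/L² = 13·3·(2·3-3)/6² = 13/4 kN·m
  R_B = -6M₀ab/L³ = -6·13·3·3/6³ = -13/4 kN
  M_B = M₀a(2b-a)/L² = 13·3·(2·3-3)/6² = 13/4 kN·m
Load 2 — point force P=-13 kN at a=18/5 m (b=L-a=12/5):
  R_A = Pb²(3a+b)/L³ = (-13)·(12/5)²·(3·(18/5)+(12/5))/6³ = -572/125 kN
  M_A = Pab²/L² = (-13)·(18/5)·(12/5)²/6² = -936/125 kN·m
  R_B = Pa²(a+3b)/L³ = (-13)·(18/5)²·((18/5)+3·(12/5))/6³ = -1053/125 kN
  M_B = -Pa²b/L² = -(-13)·(18/5)²·(12/5)/6² = 1404/125 kN·m
Load 3 — uniform load w=9 kN/m over full span:
  R_A = wL/2 = 9·6/2 = 27 kN
  M_A = wL²/12 = 9·6²/12 = 27 kN·m
  R_B = wL/2 = 9·6/2 = 27 kN
  M_B = -wL²/12 = -9·6²/12 = -27 kN·m
Load 4 — applied couple M₀=9 kN·m at a=12/5 m (b=L-a=18/5):
  R_A = 6M₀ab/L³ = 6·9·(12/5)·(18/5)/6³ = 54/25 kN
  M_A = M₀b(2a-b)/L² = 9·(18/5)·(2·(12/5)-(18/5))/6² = 27/25 kN·m
  R_B = -6M₀ab/L³ = -6·9·(12/5)·(18/5)/6³ = -54/25 kN
  M_B = M₀a(2b-a)/L² = 9·(12/5)·(2·(18/5)-(12/5))/6² = 72/25 kN·m
Superposition: R_A = 13917/500 kN, M_A = 11921/500 kN·m, R_B = 6583/500 kN, M_B = -4819/500 kN·m

R_A = 13917/500 kN, M_A = 11921/500 kN·m, R_B = 6583/500 kN, M_B = -4819/500 kN·m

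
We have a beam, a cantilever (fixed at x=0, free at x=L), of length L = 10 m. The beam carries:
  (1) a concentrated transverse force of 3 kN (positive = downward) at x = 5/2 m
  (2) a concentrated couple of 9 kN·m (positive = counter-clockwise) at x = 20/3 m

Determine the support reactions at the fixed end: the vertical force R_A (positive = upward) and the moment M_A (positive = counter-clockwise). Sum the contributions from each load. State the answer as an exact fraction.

Load 1 — point force P=3 kN at a=5/2 m (b=L-a=15/2):
  R_A = P = 3 kN
  M_A = Pa = 3·(5/2) = 15/2 kN·m
Load 2 — applied couple M₀=9 kN·m at a=20/3 m (b=L-a=10/3):
  R_A = 0 kN
  M_A = -M₀ = -9 kN·m
Superposition: R_A = 3 kN, M_A = -3/2 kN·m

R_A = 3 kN, M_A = -3/2 kN·m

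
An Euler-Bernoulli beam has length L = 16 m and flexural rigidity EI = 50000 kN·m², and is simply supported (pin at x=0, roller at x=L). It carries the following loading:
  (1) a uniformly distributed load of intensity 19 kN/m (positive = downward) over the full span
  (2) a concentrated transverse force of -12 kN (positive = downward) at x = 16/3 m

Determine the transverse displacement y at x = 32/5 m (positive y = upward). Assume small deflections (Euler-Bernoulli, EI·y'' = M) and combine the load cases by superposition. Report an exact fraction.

Load 1 — uniform load w=19 kN/m over full span:
  y_1 = -wx(L³-2Lx²+x³)/(24EI) = -19·(32/5)·(16³-2·16·(32/5)²+(32/5)³)/(24·50000) = -603136/1953125 m
Load 2 — point force P=-12 kN at a=16/3 m (b=L-a=32/3):
  y_2 = -Pa(L-x)(2Lx-a²-x²)/(6LEI)  [x>a] = -(-12)·(16/3)·(16-(32/5))·(2·16·(32/5)-(16/3)²-(32/5)²)/(6·16·50000) = 60928/3515625 m
Superposition: y = Σ y_i = -5123584/17578125 m ≈ -0.291475 m

y(32/5) = -5123584/17578125 m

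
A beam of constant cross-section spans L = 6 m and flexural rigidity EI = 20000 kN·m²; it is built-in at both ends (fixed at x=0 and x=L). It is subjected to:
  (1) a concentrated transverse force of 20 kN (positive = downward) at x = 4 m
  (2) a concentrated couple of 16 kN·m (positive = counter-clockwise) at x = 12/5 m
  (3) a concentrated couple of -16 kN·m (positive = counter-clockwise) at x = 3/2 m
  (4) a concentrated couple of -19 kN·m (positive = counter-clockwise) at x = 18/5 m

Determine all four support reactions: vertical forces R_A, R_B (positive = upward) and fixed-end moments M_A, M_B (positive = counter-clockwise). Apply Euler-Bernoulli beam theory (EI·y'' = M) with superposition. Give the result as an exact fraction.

Load 1 — point force P=20 kN at a=4 m (b=L-a=2):
  R_A = Pb²(3a+b)/L³ = 20·2²·(3·4+2)/6³ = 140/27 kN
  M_A = Pab²/L² = 20·4·2²/6² = 80/9 kN·m
  R_B = Pa²(a+3b)/L³ = 20·4²·(4+3·2)/6³ = 400/27 kN
  M_B = -Pa²b/L² = -20·4²·2/6² = -160/9 kN·m
Load 2 — applied couple M₀=16 kN·m at a=12/5 m (b=L-a=18/5):
  R_A = 6M₀ab/L³ = 6·16·(12/5)·(18/5)/6³ = 96/25 kN
  M_A = M₀b(2a-b)/L² = 16·(18/5)·(2·(12/5)-(18/5))/6² = 48/25 kN·m
  R_B = -6M₀ab/L³ = -6·16·(12/5)·(18/5)/6³ = -96/25 kN
  M_B = M₀a(2b-a)/L² = 16·(12/5)·(2·(18/5)-(12/5))/6² = 128/25 kN·m
Load 3 — applied couple M₀=-16 kN·m at a=3/2 m (b=L-a=9/2):
  R_A = 6M₀ab/L³ = 6·(-16)·(3/2)·(9/2)/6³ = -3 kN
  M_A = M₀b(2a-b)/L² = (-16)·(9/2)·(2·(3/2)-(9/2))/6² = 3 kN·m
  R_B = -6M₀ab/L³ = -6·(-16)·(3/2)·(9/2)/6³ = 3 kN
  M_B = M₀a(2b-a)/L² = (-16)·(3/2)·(2·(9/2)-(3/2))/6² = -5 kN·m
Load 4 — applied couple M₀=-19 kN·m at a=18/5 m (b=L-a=12/5):
  R_A = 6M₀ab/L³ = 6·(-19)·(18/5)·(12/5)/6³ = -114/25 kN
  M_A = M₀b(2a-b)/L² = (-19)·(12/5)·(2·(18/5)-(12/5))/6² = -152/25 kN·m
  R_B = -6M₀ab/L³ = -6·(-19)·(18/5)·(12/5)/6³ = 114/25 kN
  M_B = M₀a(2b-a)/L² = (-19)·(18/5)·(2·(12/5)-(18/5))/6² = -57/25 kN·m
Superposition: R_A = 989/675 kN, M_A = 1739/225 kN·m, R_B = 12511/675 kN, M_B = -4486/225 kN·m

R_A = 989/675 kN, M_A = 1739/225 kN·m, R_B = 12511/675 kN, M_B = -4486/225 kN·m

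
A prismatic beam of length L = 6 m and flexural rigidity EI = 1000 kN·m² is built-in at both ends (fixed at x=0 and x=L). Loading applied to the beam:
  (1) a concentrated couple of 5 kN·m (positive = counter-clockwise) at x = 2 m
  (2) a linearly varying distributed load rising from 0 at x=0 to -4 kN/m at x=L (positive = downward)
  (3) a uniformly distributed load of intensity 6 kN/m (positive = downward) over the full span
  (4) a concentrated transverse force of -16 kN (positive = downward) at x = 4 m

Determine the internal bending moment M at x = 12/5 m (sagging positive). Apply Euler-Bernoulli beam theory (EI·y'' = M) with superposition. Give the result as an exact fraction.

Load 1 — applied couple M₀=5 kN·m at a=2 m (b=L-a=4):
  M_1 = R_Ax - M_A - M₀  [x>a] with R_A=10/9, M_A=0 = (10/9)·(12/5) - 0 - 5 = -7/3 kN·m
Load 2 — triangular load w₀=-4 kN/m (0→w₀ over full span):
  M_2 = 3w₀Lx/20 - w₀L²/30 - w₀x³/(6L) = 3·(-4)·6·(12/5)/20 - (-4)·6²/30 - (-4)·(12/5)³/(6·6) = -288/125 kN·m
Load 3 — uniform load w=6 kN/m over full span:
  M_3 = wLx/2 - wL²/12 - wx²/2 = 6·6·(12/5)/2 - 6·6²/12 - 6·(12/5)²/2 = 198/25 kN·m
Load 4 — point force P=-16 kN at a=4 m (b=L-a=2):
  M_4 = Pb²(3a+b)x/L³ - Pab²/L²  [x≤a] = (-16)·2²·(3·4+2)·(12/5)/6³ - (-16)·4·2²/6² = -128/45 kN·m
Superposition: M = Σ M_i = 493/1125 kN·m ≈ 0.438222 kN·m

M(12/5) = 493/1125 kN·m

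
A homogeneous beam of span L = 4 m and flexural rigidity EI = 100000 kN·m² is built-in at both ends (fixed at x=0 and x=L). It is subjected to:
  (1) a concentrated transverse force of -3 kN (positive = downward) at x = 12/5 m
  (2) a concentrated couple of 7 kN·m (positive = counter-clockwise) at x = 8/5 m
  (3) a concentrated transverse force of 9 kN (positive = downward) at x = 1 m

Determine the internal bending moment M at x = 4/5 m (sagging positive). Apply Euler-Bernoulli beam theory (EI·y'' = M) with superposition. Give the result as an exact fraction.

Load 1 — point force P=-3 kN at a=12/5 m (b=L-a=8/5):
  M_1 = Pb²(3a+b)x/L³ - Pab²/L²  [x≤a] = (-3)·(8/5)²·(3·(12/5)+(8/5))·(4/5)/4³ - (-3)·(12/5)·(8/5)²/4² = 192/625 kN·m
Load 2 — applied couple M₀=7 kN·m at a=8/5 m (b=L-a=12/5):
  M_2 = R_Ax - M_A  [x≤a] with R_A=63/25, M_A=21/25 = (63/25)·(4/5) - (21/25) = 147/125 kN·m
Load 3 — point force P=9 kN at a=1 m (b=L-a=3):
  M_3 = Pb²(3a+b)x/L³ - Pab²/L²  [x≤a] = 9·3²·(3·1+3)·(4/5)/4³ - 9·1·3²/4² = 81/80 kN·m
Superposition: M = Σ M_i = 24957/10000 kN·m ≈ 2.495700 kN·m

M(4/5) = 24957/10000 kN·m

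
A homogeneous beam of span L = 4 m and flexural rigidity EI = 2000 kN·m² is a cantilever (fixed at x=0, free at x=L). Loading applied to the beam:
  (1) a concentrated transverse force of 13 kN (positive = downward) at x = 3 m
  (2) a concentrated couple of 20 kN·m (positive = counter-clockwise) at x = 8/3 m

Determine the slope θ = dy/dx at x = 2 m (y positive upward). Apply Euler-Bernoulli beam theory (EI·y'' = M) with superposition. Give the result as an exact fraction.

Load 1 — point force P=13 kN at a=3 m (b=L-a=1):
  θ_1 = -Px(2a-x)/(2EI)  [x≤a] = -13·2·(2·3-2)/(2·2000) = -13/500 rad
Load 2 — applied couple M₀=20 kN·m at a=8/3 m (b=L-a=4/3):
  θ_2 = M₀x/EI  [x≤a] = 20·2/2000 = 1/50 rad
Superposition: θ = Σ θ_i = -3/500 rad ≈ -0.006000 rad

θ(2) = -3/500 rad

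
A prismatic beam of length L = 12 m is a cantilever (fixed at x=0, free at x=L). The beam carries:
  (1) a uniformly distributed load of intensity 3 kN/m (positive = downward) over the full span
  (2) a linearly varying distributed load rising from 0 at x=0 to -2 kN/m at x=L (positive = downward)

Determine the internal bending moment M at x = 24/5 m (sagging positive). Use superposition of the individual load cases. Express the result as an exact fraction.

M(24/5) = -4536/125 kN·m

Load 1 — uniform load w=3 kN/m over full span:
  M_1 = -w(L-x)²/2 = -3·(12-(24/5))²/2 = -1944/25 kN·m
Load 2 — triangular load w₀=-2 kN/m (0→w₀ over full span):
  M_2 = w₀Lx/2 - w₀L²/3 - w₀x³/(6L) = (-2)·12·(24/5)/2 - (-2)·12²/3 - (-2)·(24/5)³/(6·12) = 5184/125 kN·m
Superposition: M = Σ M_i = -4536/125 kN·m ≈ -36.288000 kN·m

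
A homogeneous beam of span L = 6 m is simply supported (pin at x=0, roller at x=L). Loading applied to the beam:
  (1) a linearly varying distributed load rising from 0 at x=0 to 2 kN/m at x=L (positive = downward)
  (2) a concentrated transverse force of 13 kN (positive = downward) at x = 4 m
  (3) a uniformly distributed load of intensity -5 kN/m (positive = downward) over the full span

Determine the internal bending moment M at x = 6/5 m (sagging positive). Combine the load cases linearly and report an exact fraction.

Load 1 — triangular load w₀=2 kN/m (0→w₀ over full span):
  M_1 = w₀Lx/6 - w₀x³/(6L) = 2·6·(6/5)/6 - 2·(6/5)³/(6·6) = 288/125 kN·m
Load 2 — point force P=13 kN at a=4 m (b=L-a=2):
  M_2 = Pbx/L  [x≤a] = 13·2·(6/5)/6 = 26/5 kN·m
Load 3 — uniform load w=-5 kN/m over full span:
  M_3 = wx(L-x)/2 = (-5)·(6/5)·(6-(6/5))/2 = -72/5 kN·m
Superposition: M = Σ M_i = -862/125 kN·m ≈ -6.896000 kN·m

M(6/5) = -862/125 kN·m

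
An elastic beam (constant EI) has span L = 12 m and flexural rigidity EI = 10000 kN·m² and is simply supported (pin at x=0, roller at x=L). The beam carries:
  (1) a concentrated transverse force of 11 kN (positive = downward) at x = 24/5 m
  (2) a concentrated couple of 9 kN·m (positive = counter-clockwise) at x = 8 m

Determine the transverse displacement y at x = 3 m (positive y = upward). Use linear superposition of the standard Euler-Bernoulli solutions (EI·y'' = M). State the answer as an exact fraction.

y(3) = -307053/10000000 m

Load 1 — point force P=11 kN at a=24/5 m (b=L-a=36/5):
  y_1 = -Pbx(L²-b²-x²)/(6LEI)  [x≤a] = -11·(36/5)·3·(12²-(36/5)²-3²)/(6·12·10000) = -68607/2500000 m
Load 2 — applied couple M₀=9 kN·m at a=8 m (b=L-a=4):
  y_2 = (M₀x³/(6L)+C₁x)/EI  [x≤a] with C₁=M₀(3b²-L²)/(6L)=-12 = (9·3³/(6·12)+(-12)·3)/10000 = -261/80000 m
Superposition: y = Σ y_i = -307053/10000000 m ≈ -0.030705 m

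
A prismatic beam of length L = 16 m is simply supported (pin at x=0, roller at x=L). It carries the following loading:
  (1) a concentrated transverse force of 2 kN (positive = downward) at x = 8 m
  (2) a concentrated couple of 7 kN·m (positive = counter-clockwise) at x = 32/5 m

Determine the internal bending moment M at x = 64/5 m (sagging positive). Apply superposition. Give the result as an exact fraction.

Load 1 — point force P=2 kN at a=8 m (b=L-a=8):
  M_1 = Pa(L-x)/L  [x>a] = 2·8·(16-(64/5))/16 = 16/5 kN·m
Load 2 — applied couple M₀=7 kN·m at a=32/5 m (b=L-a=48/5):
  M_2 = M₀x/L - M₀  [x>a] = 7·(64/5)/16 - 7 = -7/5 kN·m
Superposition: M = Σ M_i = 9/5 kN·m ≈ 1.800000 kN·m

M(64/5) = 9/5 kN·m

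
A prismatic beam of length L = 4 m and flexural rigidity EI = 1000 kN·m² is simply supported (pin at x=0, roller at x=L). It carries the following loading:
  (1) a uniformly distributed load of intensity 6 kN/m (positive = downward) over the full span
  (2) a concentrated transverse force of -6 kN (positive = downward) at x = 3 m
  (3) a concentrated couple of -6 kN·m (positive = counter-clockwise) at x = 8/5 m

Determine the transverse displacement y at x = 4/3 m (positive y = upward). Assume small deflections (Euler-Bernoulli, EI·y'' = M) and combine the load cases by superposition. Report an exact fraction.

Load 1 — uniform load w=6 kN/m over full span:
  y_1 = -wx(L³-2Lx²+x³)/(24EI) = -6·(4/3)·(4³-2·4·(4/3)²+(4/3)³)/(24·1000) = -176/10125 m
Load 2 — point force P=-6 kN at a=3 m (b=L-a=1):
  y_2 = -Pbx(L²-b²-x²)/(6LEI)  [x≤a] = -(-6)·1·(4/3)·(4²-1²-(4/3)²)/(6·4·1000) = 119/27000 m
Load 3 — applied couple M₀=-6 kN·m at a=8/5 m (b=L-a=12/5):
  y_3 = (M₀x³/(6L)+C₁x)/EI  [x≤a] with C₁=M₀(3b²-L²)/(6L)=-8/25 = ((-6)·(4/3)³/(6·4)+(-8/25)·(4/3))/1000 = -86/84375 m
Superposition: y = Σ y_i = -28339/2025000 m ≈ -0.013995 m

y(4/3) = -28339/2025000 m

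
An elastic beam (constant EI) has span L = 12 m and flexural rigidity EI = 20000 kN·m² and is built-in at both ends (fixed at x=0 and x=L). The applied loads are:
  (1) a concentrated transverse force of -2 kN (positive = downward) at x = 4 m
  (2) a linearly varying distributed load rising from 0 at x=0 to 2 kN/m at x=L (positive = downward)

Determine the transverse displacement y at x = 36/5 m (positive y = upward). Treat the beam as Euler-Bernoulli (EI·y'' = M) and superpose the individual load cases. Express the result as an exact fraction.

Load 1 — point force P=-2 kN at a=4 m (b=L-a=8):
  y_1 = -Pa²(L-x)²(3bL-(3b+a)(L-x))/(6L³EI)  [x>a] = -(-2)·4²·(12-(36/5))²·(3·8·12-(3·8+4)·(12-(36/5)))/(6·12³·20000) = 128/234375 m
Load 2 — triangular load w₀=2 kN/m (0→w₀ over full span):
  y_2 = -w₀x²(L-x)²(x+2L)/(120LEI) = -2·(36/5)²·(12-(36/5))²·((36/5)+2·12)/(120·12·20000) = -25272/9765625 m
Superposition: y = Σ y_i = -59816/29296875 m ≈ -0.002042 m

y(36/5) = -59816/29296875 m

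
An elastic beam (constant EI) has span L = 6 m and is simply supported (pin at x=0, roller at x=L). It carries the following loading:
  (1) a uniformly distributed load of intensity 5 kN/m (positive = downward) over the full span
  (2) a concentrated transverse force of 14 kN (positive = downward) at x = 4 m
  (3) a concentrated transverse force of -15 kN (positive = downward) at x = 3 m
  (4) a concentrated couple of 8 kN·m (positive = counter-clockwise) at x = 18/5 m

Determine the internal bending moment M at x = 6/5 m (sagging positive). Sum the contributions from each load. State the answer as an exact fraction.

Load 1 — uniform load w=5 kN/m over full span:
  M_1 = wx(L-x)/2 = 5·(6/5)·(6-(6/5))/2 = 72/5 kN·m
Load 2 — point force P=14 kN at a=4 m (b=L-a=2):
  M_2 = Pbx/L  [x≤a] = 14·2·(6/5)/6 = 28/5 kN·m
Load 3 — point force P=-15 kN at a=3 m (b=L-a=3):
  M_3 = Pbx/L  [x≤a] = (-15)·3·(6/5)/6 = -9 kN·m
Load 4 — applied couple M₀=8 kN·m at a=18/5 m (b=L-a=12/5):
  M_4 = M₀x/L  [x≤a] = 8·(6/5)/6 = 8/5 kN·m
Superposition: M = Σ M_i = 63/5 kN·m ≈ 12.600000 kN·m

M(6/5) = 63/5 kN·m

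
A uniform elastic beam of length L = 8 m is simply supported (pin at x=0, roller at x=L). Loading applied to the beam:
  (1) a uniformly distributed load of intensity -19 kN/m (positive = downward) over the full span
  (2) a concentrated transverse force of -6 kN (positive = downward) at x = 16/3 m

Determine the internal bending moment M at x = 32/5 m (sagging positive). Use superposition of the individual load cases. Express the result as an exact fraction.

Load 1 — uniform load w=-19 kN/m over full span:
  M_1 = wx(L-x)/2 = (-19)·(32/5)·(8-(32/5))/2 = -2432/25 kN·m
Load 2 — point force P=-6 kN at a=16/3 m (b=L-a=8/3):
  M_2 = Pa(L-x)/L  [x>a] = (-6)·(16/3)·(8-(32/5))/8 = -32/5 kN·m
Superposition: M = Σ M_i = -2592/25 kN·m ≈ -103.680000 kN·m

M(32/5) = -2592/25 kN·m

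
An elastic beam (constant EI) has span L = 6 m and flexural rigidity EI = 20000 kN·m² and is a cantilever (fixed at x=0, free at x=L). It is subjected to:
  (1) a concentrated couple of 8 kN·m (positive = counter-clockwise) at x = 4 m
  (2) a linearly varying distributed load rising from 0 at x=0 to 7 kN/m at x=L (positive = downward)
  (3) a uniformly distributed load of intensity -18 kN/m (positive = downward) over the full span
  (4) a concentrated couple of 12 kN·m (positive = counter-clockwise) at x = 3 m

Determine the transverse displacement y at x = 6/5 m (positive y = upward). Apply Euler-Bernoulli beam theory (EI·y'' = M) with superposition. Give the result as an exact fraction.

y(6/5) = 1278711/156250000 m

Load 1 — applied couple M₀=8 kN·m at a=4 m (b=L-a=2):
  y_1 = M₀x²/(2EI)  [x≤a] = 8·(6/5)²/(2·20000) = 9/31250 m
Load 2 — triangular load w₀=7 kN/m (0→w₀ over full span):
  y_2 = (w₀Lx³/12-w₀L²x²/6-w₀x⁵/(120L))/EI = (7·6·(6/5)³/12-7·6²·(6/5)²/6-7·(6/5)⁵/(120·6))/20000 = -425439/156250000 m
Load 3 — uniform load w=-18 kN/m over full span:
  y_3 = -wx²(x²-4Lx+6L²)/(24EI) = -(-18)·(6/5)²·((6/5)²-4·6·(6/5)+6·6²)/(24·20000) = 31833/3125000 m
Load 4 — applied couple M₀=12 kN·m at a=3 m (b=L-a=3):
  y_4 = M₀x²/(2EI)  [x≤a] = 12·(6/5)²/(2·20000) = 27/62500 m
Superposition: y = Σ y_i = 1278711/156250000 m ≈ 0.008184 m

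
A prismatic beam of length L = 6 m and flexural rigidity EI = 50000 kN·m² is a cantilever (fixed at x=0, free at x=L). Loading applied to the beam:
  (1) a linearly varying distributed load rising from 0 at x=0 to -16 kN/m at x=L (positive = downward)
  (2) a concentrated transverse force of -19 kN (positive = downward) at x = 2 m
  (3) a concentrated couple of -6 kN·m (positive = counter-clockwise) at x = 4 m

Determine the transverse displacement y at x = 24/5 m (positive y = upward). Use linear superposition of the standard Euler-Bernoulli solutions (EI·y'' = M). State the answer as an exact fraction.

Load 1 — triangular load w₀=-16 kN/m (0→w₀ over full span):
  y_1 = (w₀Lx³/12-w₀L²x²/6-w₀x⁵/(120L))/EI = ((-16)·6·(24/5)³/12-(-16)·6²·(24/5)²/6-(-16)·(24/5)⁵/(120·6))/50000 = 1351296/48828125 m
Load 2 — point force P=-19 kN at a=2 m (b=L-a=4):
  y_2 = -Pa²(3x-a)/(6EI)  [x>a] = -(-19)·2²·(3·(24/5)-2)/(6·50000) = 589/187500 m
Load 3 — applied couple M₀=-6 kN·m at a=4 m (b=L-a=2):
  y_3 = M₀a(2x-a)/(2EI)  [x>a] = (-6)·4·(2·(24/5)-4)/(2·50000) = -21/15625 m
Superposition: y = Σ y_i = 17268677/585937500 m ≈ 0.029472 m

y(24/5) = 17268677/585937500 m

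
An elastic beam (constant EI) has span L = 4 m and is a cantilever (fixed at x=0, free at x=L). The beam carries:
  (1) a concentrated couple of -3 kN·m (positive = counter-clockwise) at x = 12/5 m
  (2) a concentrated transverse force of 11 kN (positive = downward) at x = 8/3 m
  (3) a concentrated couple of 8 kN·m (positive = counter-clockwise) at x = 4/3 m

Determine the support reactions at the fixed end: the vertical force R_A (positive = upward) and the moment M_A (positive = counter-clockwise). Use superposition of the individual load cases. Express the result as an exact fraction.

Load 1 — applied couple M₀=-3 kN·m at a=12/5 m (b=L-a=8/5):
  R_A = 0 kN
  M_A = -M₀ = -(-3) = 3 kN·m
Load 2 — point force P=11 kN at a=8/3 m (b=L-a=4/3):
  R_A = P = 11 kN
  M_A = Pa = 11·(8/3) = 88/3 kN·m
Load 3 — applied couple M₀=8 kN·m at a=4/3 m (b=L-a=8/3):
  R_A = 0 kN
  M_A = -M₀ = -8 kN·m
Superposition: R_A = 11 kN, M_A = 73/3 kN·m

R_A = 11 kN, M_A = 73/3 kN·m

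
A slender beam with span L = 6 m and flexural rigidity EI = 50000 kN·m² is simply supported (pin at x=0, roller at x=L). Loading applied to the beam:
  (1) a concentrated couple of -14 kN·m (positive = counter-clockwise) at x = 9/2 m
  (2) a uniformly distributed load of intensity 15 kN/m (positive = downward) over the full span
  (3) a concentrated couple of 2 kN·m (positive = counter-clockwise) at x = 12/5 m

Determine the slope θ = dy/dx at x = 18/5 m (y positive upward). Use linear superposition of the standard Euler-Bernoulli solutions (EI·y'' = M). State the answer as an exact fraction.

Load 1 — applied couple M₀=-14 kN·m at a=9/2 m (b=L-a=3/2):
  θ_1 = (M₀x²/(2L)+C₁)/EI  [x≤a] with C₁=M₀(3b²-L²)/(6L)=91/8 = ((-14)·(18/5)²/(2·6)+(91/8))/50000 = -749/10000000 rad
Load 2 — uniform load w=15 kN/m over full span:
  θ_2 = -w(L³-6Lx²+4x³)/(24EI) = -15·(6³-6·6·(18/5)²+4·(18/5)³)/(24·50000) = 999/1250000 rad
Load 3 — applied couple M₀=2 kN·m at a=12/5 m (b=L-a=18/5):
  θ_3 = (M₀x²/(2L)-M₀(x-a)+C₁)/EI  [x>a] with C₁=M₀(3b²-L²)/(6L)=4/25 = (2·(18/5)²/(2·6)-2·((18/5)-(12/5))+(4/25))/50000 = -1/625000 rad
Superposition: θ = Σ θ_i = 7227/10000000 rad ≈ 0.000723 rad

θ(18/5) = 7227/10000000 rad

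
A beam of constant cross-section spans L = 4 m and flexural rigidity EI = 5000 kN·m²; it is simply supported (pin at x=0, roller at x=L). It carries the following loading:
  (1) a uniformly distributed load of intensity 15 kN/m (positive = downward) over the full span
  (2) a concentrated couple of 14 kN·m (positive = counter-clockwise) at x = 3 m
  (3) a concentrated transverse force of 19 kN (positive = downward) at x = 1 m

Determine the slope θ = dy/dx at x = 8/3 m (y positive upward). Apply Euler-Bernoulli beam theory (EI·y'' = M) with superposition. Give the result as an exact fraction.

θ(8/3) = 6863/1080000 rad

Load 1 — uniform load w=15 kN/m over full span:
  θ_1 = -w(L³-6Lx²+4x³)/(24EI) = -15·(4³-6·4·(8/3)²+4·(8/3)³)/(24·5000) = 13/3375 rad
Load 2 — applied couple M₀=14 kN·m at a=3 m (b=L-a=1):
  θ_2 = (M₀x²/(2L)+C₁)/EI  [x≤a] with C₁=M₀(3b²-L²)/(6L)=-91/12 = (14·(8/3)²/(2·4)+(-91/12))/5000 = 7/7200 rad
Load 3 — point force P=19 kN at a=1 m (b=L-a=3):
  θ_3 = -Pa(2L²-6Lx+3x²+a²)/(6LEI)  [x>a] = -19·1·(2·4²-6·4·(8/3)+3·(8/3)²+1²)/(6·4·5000) = 551/360000 rad
Superposition: θ = Σ θ_i = 6863/1080000 rad ≈ 0.006355 rad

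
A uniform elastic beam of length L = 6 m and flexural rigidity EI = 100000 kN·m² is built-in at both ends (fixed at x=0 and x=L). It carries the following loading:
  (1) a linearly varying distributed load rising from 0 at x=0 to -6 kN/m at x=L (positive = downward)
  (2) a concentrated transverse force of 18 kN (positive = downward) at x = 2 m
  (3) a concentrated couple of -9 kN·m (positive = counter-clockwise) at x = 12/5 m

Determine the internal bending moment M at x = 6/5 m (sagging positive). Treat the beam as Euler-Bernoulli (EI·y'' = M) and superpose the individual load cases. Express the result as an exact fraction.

M(6/5) = -63/125 kN·m

Load 1 — triangular load w₀=-6 kN/m (0→w₀ over full span):
  M_1 = 3w₀Lx/20 - w₀L²/30 - w₀x³/(6L) = 3·(-6)·6·(6/5)/20 - (-6)·6²/30 - (-6)·(6/5)³/(6·6) = 126/125 kN·m
Load 2 — point force P=18 kN at a=2 m (b=L-a=4):
  M_2 = Pb²(3a+b)x/L³ - Pab²/L²  [x≤a] = 18·4²·(3·2+4)·(6/5)/6³ - 18·2·4²/6² = 0 kN·m
Load 3 — applied couple M₀=-9 kN·m at a=12/5 m (b=L-a=18/5):
  M_3 = R_Ax - M_A  [x≤a] with R_A=-54/25, M_A=-27/25 = (-54/25)·(6/5) - (-27/25) = -189/125 kN·m
Superposition: M = Σ M_i = -63/125 kN·m ≈ -0.504000 kN·m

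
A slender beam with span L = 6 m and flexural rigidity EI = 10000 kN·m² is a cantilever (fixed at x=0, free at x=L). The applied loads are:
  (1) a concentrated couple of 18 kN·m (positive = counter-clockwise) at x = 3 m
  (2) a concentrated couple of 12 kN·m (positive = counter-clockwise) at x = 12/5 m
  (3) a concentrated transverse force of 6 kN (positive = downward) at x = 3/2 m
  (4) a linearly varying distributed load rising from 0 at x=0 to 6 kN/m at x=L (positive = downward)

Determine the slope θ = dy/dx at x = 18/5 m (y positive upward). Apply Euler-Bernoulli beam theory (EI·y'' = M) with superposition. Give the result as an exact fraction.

Load 1 — applied couple M₀=18 kN·m at a=3 m (b=L-a=3):
  θ_1 = M₀a/EI  [x>a] = 18·3/10000 = 27/5000 rad
Load 2 — applied couple M₀=12 kN·m at a=12/5 m (b=L-a=18/5):
  θ_2 = M₀a/EI  [x>a] = 12·(12/5)/10000 = 9/3125 rad
Load 3 — point force P=6 kN at a=3/2 m (b=L-a=9/2):
  θ_3 = -Pa²/(2EI)  [x>a] = -6·(3/2)²/(2·10000) = -27/40000 rad
Load 4 — triangular load w₀=6 kN/m (0→w₀ over full span):
  θ_4 = (w₀Lx²/4-w₀L²x/3-w₀x⁴/(24L))/EI = (6·6·(18/5)²/4-6·6²·(18/5)/3-6·(18/5)⁴/(24·6))/10000 = -46737/3125000 rad
Superposition: θ = Σ θ_i = -183771/25000000 rad ≈ -0.007351 rad

θ(18/5) = -183771/25000000 rad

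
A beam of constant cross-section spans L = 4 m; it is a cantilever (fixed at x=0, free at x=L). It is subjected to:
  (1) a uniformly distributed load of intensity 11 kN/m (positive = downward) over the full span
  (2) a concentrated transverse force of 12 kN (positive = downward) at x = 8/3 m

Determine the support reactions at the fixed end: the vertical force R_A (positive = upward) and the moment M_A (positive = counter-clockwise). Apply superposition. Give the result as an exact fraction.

R_A = 56 kN, M_A = 120 kN·m

Load 1 — uniform load w=11 kN/m over full span:
  R_A = wL = 11·4 = 44 kN
  M_A = wL²/2 = 11·4²/2 = 88 kN·m
Load 2 — point force P=12 kN at a=8/3 m (b=L-a=4/3):
  R_A = P = 12 kN
  M_A = Pa = 12·(8/3) = 32 kN·m
Superposition: R_A = 56 kN, M_A = 120 kN·m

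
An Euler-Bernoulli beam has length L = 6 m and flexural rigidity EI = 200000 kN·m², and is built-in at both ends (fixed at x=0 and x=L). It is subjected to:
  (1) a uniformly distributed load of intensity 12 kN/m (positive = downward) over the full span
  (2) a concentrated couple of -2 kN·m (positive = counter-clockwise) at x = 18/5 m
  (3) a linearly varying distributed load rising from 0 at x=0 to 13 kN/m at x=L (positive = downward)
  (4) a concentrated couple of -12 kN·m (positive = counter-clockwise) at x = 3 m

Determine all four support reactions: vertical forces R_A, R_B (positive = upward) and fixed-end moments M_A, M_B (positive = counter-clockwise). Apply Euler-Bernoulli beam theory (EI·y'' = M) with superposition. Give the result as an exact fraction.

Load 1 — uniform load w=12 kN/m over full span:
  R_A = wL/2 = 12·6/2 = 36 kN
  M_A = wL²/12 = 12·6²/12 = 36 kN·m
  R_B = wL/2 = 12·6/2 = 36 kN
  M_B = -wL²/12 = -12·6²/12 = -36 kN·m
Load 2 — applied couple M₀=-2 kN·m at a=18/5 m (b=L-a=12/5):
  R_A = 6M₀ab/L³ = 6·(-2)·(18/5)·(12/5)/6³ = -12/25 kN
  M_A = M₀b(2a-b)/L² = (-2)·(12/5)·(2·(18/5)-(12/5))/6² = -16/25 kN·m
  R_B = -6M₀ab/L³ = -6·(-2)·(18/5)·(12/5)/6³ = 12/25 kN
  M_B = M₀a(2b-a)/L² = (-2)·(18/5)·(2·(12/5)-(18/5))/6² = -6/25 kN·m
Load 3 — triangular load w₀=13 kN/m (0→w₀ over full span):
  R_A = 3w₀L/20 = 3·13·6/20 = 117/10 kN
  M_A = w₀L²/30 = 13·6²/30 = 78/5 kN·m
  R_B = 7w₀L/20 = 7·13·6/20 = 273/10 kN
  M_B = -w₀L²/20 = -13·6²/20 = -117/5 kN·m
Load 4 — applied couple M₀=-12 kN·m at a=3 m (b=L-a=3):
  R_A = 6M₀ab/L³ = 6·(-12)·3·3/6³ = -3 kN
  M_A = M₀b(2a-b)/L² = (-12)·3·(2·3-3)/6² = -3 kN·m
  R_B = -6M₀ab/L³ = -6·(-12)·3·3/6³ = 3 kN
  M_B = M₀a(2b-a)/L² = (-12)·3·(2·3-3)/6² = -3 kN·m
Superposition: R_A = 2211/50 kN, M_A = 1199/25 kN·m, R_B = 3339/50 kN, M_B = -1566/25 kN·m

R_A = 2211/50 kN, M_A = 1199/25 kN·m, R_B = 3339/50 kN, M_B = -1566/25 kN·m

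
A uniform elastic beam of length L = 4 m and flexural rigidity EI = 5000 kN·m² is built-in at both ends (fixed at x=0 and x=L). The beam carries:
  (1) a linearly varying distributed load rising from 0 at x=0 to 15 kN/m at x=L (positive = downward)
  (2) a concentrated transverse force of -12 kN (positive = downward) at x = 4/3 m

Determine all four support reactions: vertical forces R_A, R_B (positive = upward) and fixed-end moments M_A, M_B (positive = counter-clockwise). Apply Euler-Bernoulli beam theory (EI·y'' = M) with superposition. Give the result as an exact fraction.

Load 1 — triangular load w₀=15 kN/m (0→w₀ over full span):
  R_A = 3w₀L/20 = 3·15·4/20 = 9 kN
  M_A = w₀L²/30 = 15·4²/30 = 8 kN·m
  R_B = 7w₀L/20 = 7·15·4/20 = 21 kN
  M_B = -w₀L²/20 = -15·4²/20 = -12 kN·m
Load 2 — point force P=-12 kN at a=4/3 m (b=L-a=8/3):
  R_A = Pb²(3a+b)/L³ = (-12)·(8/3)²·(3·(4/3)+(8/3))/4³ = -80/9 kN
  M_A = Pab²/L² = (-12)·(4/3)·(8/3)²/4² = -64/9 kN·m
  R_B = Pa²(a+3b)/L³ = (-12)·(4/3)²·((4/3)+3·(8/3))/4³ = -28/9 kN
  M_B = -Pa²b/L² = -(-12)·(4/3)²·(8/3)/4² = 32/9 kN·m
Superposition: R_A = 1/9 kN, M_A = 8/9 kN·m, R_B = 161/9 kN, M_B = -76/9 kN·m

R_A = 1/9 kN, M_A = 8/9 kN·m, R_B = 161/9 kN, M_B = -76/9 kN·m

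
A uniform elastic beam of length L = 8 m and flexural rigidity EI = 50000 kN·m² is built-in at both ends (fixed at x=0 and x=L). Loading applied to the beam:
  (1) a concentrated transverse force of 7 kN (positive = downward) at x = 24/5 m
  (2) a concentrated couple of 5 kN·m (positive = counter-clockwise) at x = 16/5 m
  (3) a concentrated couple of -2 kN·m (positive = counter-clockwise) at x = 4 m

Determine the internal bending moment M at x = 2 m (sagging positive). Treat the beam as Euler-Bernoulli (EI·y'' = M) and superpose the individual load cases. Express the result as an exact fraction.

Load 1 — point force P=7 kN at a=24/5 m (b=L-a=16/5):
  M_1 = Pb²(3a+b)x/L³ - Pab²/L²  [x≤a] = 7·(16/5)²·(3·(24/5)+(16/5))·2/8³ - 7·(24/5)·(16/5)²/8² = -56/125 kN·m
Load 2 — applied couple M₀=5 kN·m at a=16/5 m (b=L-a=24/5):
  M_2 = R_Ax - M_A  [x≤a] with R_A=9/10, M_A=3/5 = (9/10)·2 - (3/5) = 6/5 kN·m
Load 3 — applied couple M₀=-2 kN·m at a=4 m (b=L-a=4):
  M_3 = R_Ax - M_A  [x≤a] with R_A=-3/8, M_A=-1/2 = (-3/8)·2 - (-1/2) = -1/4 kN·m
Superposition: M = Σ M_i = 251/500 kN·m ≈ 0.502000 kN·m

M(2) = 251/500 kN·m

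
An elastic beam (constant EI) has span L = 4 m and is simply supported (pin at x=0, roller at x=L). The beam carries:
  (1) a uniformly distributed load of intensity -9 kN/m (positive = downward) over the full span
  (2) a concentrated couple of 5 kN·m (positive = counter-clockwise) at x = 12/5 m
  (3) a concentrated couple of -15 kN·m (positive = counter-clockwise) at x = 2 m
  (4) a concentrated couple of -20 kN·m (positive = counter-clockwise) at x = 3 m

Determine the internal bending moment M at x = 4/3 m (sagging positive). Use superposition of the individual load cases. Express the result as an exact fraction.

M(4/3) = -26 kN·m

Load 1 — uniform load w=-9 kN/m over full span:
  M_1 = wx(L-x)/2 = (-9)·(4/3)·(4-(4/3))/2 = -16 kN·m
Load 2 — applied couple M₀=5 kN·m at a=12/5 m (b=L-a=8/5):
  M_2 = M₀x/L  [x≤a] = 5·(4/3)/4 = 5/3 kN·m
Load 3 — applied couple M₀=-15 kN·m at a=2 m (b=L-a=2):
  M_3 = M₀x/L  [x≤a] = (-15)·(4/3)/4 = -5 kN·m
Load 4 — applied couple M₀=-20 kN·m at a=3 m (b=L-a=1):
  M_4 = M₀x/L  [x≤a] = (-20)·(4/3)/4 = -20/3 kN·m
Superposition: M = Σ M_i = -26 kN·m ≈ -26.000000 kN·m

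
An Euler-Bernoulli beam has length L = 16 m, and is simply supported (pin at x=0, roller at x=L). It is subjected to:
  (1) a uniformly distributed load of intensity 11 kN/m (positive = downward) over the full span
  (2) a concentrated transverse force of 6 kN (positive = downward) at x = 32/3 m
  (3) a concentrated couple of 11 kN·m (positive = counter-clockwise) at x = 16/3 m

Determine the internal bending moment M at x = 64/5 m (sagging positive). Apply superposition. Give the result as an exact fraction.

M(64/5) = 5897/25 kN·m

Load 1 — uniform load w=11 kN/m over full span:
  M_1 = wx(L-x)/2 = 11·(64/5)·(16-(64/5))/2 = 5632/25 kN·m
Load 2 — point force P=6 kN at a=32/3 m (b=L-a=16/3):
  M_2 = Pa(L-x)/L  [x>a] = 6·(32/3)·(16-(64/5))/16 = 64/5 kN·m
Load 3 — applied couple M₀=11 kN·m at a=16/3 m (b=L-a=32/3):
  M_3 = M₀x/L - M₀  [x>a] = 11·(64/5)/16 - 11 = -11/5 kN·m
Superposition: M = Σ M_i = 5897/25 kN·m ≈ 235.880000 kN·m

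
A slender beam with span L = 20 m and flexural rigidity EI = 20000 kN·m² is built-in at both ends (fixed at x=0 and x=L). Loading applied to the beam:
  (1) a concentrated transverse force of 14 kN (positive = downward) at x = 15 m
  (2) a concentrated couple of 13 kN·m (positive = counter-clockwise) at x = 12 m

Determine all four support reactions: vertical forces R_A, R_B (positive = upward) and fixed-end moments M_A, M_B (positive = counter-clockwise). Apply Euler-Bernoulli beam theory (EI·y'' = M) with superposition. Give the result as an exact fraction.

R_A = 6247/2000 kN, M_A = 3457/200 kN·m, R_B = 21753/2000 kN, M_B = -7563/200 kN·m

Load 1 — point force P=14 kN at a=15 m (b=L-a=5):
  R_A = Pb²(3a+b)/L³ = 14·5²·(3·15+5)/20³ = 35/16 kN
  M_A = Pab²/L² = 14·15·5²/20² = 105/8 kN·m
  R_B = Pa²(a+3b)/L³ = 14·15²·(15+3·5)/20³ = 189/16 kN
  M_B = -Pa²b/L² = -14·15²·5/20² = -315/8 kN·m
Load 2 — applied couple M₀=13 kN·m at a=12 m (b=L-a=8):
  R_A = 6M₀ab/L³ = 6·13·12·8/20³ = 117/125 kN
  M_A = M₀b(2a-b)/L² = 13·8·(2·12-8)/20² = 104/25 kN·m
  R_B = -6M₀ab/L³ = -6·13·12·8/20³ = -117/125 kN
  M_B = M₀a(2b-a)/L² = 13·12·(2·8-12)/20² = 39/25 kN·m
Superposition: R_A = 6247/2000 kN, M_A = 3457/200 kN·m, R_B = 21753/2000 kN, M_B = -7563/200 kN·m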